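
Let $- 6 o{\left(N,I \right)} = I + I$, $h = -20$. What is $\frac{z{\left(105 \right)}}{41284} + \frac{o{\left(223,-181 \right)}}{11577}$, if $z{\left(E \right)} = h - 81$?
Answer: $\frac{3964573}{1433834604} \approx 0.002765$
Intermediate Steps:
$o{\left(N,I \right)} = - \frac{I}{3}$ ($o{\left(N,I \right)} = - \frac{I + I}{6} = - \frac{2 I}{6} = - \frac{I}{3}$)
$z{\left(E \right)} = -101$ ($z{\left(E \right)} = -20 - 81 = -101$)
$\frac{z{\left(105 \right)}}{41284} + \frac{o{\left(223,-181 \right)}}{11577} = - \frac{101}{41284} + \frac{\left(- \frac{1}{3}\right) \left(-181\right)}{11577} = \left(-101\right) \frac{1}{41284} + \frac{181}{3} \cdot \frac{1}{11577} = - \frac{101}{41284} + \frac{181}{34731} = \frac{3964573}{1433834604}$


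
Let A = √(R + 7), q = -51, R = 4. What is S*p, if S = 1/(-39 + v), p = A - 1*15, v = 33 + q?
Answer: 5/19 - √11/57 ≈ 0.20497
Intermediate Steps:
A = √11 (A = √(4 + 7) = √11 ≈ 3.3166)
v = -18 (v = 33 - 51 = -18)
p = -15 + √11 (p = √11 - 1*15 = √11 - 15 = -15 + √11 ≈ -11.683)
S = -1/57 (S = 1/(-39 - 18) = 1/(-57) = -1/57 ≈ -0.017544)
S*p = -(-15 + √11)/57 = 5/19 - √11/57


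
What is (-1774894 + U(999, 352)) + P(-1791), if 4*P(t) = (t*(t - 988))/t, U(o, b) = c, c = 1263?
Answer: -7097303/4 ≈ -1.7743e+6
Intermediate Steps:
U(o, b) = 1263
P(t) = -247 + t/4 (P(t) = ((t*(t - 988))/t)/4 = ((t*(-988 + t))/t)/4 = (-988 + t)/4 = -247 + t/4)
(-1774894 + U(999, 352)) + P(-1791) = (-1774894 + 1263) + (-247 + (¼)*(-1791)) = -1773631 + (-247 - 1791/4) = -1773631 - 2779/4 = -7097303/4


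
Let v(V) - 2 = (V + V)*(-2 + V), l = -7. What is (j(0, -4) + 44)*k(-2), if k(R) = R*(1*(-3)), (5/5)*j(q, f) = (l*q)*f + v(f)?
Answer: 564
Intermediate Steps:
v(V) = 2 + 2*V*(-2 + V) (v(V) = 2 + (V + V)*(-2 + V) = 2 + (2*V)*(-2 + V) = 2 + 2*V*(-2 + V))
j(q, f) = 2 - 4*f + 2*f² - 7*f*q (j(q, f) = (-7*q)*f + (2 - 4*f + 2*f²) = -7*f*q + (2 - 4*f + 2*f²) = 2 - 4*f + 2*f² - 7*f*q)
k(R) = -3*R (k(R) = R*(-3) = -3*R)
(j(0, -4) + 44)*k(-2) = ((2 - 4*(-4) + 2*(-4)² - 7*(-4)*0) + 44)*(-3*(-2)) = ((2 + 16 + 2*16 + 0) + 44)*6 = ((2 + 16 + 32 + 0) + 44)*6 = (50 + 44)*6 = 94*6 = 564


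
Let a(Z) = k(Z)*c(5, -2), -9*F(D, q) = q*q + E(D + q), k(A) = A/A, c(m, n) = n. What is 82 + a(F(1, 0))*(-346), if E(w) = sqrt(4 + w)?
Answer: 774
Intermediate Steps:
k(A) = 1
F(D, q) = -q**2/9 - sqrt(4 + D + q)/9 (F(D, q) = -(q*q + sqrt(4 + (D + q)))/9 = -(q**2 + sqrt(4 + D + q))/9 = -q**2/9 - sqrt(4 + D + q)/9)
a(Z) = -2 (a(Z) = 1*(-2) = -2)
82 + a(F(1, 0))*(-346) = 82 - 2*(-346) = 82 + 692 = 774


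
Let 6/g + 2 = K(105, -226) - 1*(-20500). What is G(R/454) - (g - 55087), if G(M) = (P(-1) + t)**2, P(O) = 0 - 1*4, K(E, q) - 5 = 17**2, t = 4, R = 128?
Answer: 572684449/10396 ≈ 55087.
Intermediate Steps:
K(E, q) = 294 (K(E, q) = 5 + 17**2 = 5 + 289 = 294)
g = 3/10396 (g = 6/(-2 + (294 - 1*(-20500))) = 6/(-2 + (294 + 20500)) = 6/(-2 + 20794) = 6/20792 = 6*(1/20792) = 3/10396 ≈ 0.00028857)
P(O) = -4 (P(O) = 0 - 4 = -4)
G(M) = 0 (G(M) = (-4 + 4)**2 = 0**2 = 0)
G(R/454) - (g - 55087) = 0 - (3/10396 - 55087) = 0 - 1*(-572684449/10396) = 0 + 572684449/10396 = 572684449/10396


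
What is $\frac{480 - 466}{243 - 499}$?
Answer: $- \frac{7}{128} \approx -0.054688$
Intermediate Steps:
$\frac{480 - 466}{243 - 499} = \frac{14}{-256} = 14 \left(- \frac{1}{256}\right) = - \frac{7}{128}$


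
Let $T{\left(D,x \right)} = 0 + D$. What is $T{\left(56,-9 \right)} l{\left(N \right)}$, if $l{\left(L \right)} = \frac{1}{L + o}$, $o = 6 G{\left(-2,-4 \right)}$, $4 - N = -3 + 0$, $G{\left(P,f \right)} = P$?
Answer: $- \frac{56}{5} \approx -11.2$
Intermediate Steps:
$T{\left(D,x \right)} = D$
$N = 7$ ($N = 4 - \left(-3 + 0\right) = 4 - -3 = 4 + 3 = 7$)
$o = -12$ ($o = 6 \left(-2\right) = -12$)
$l{\left(L \right)} = \frac{1}{-12 + L}$ ($l{\left(L \right)} = \frac{1}{L - 12} = \frac{1}{-12 + L}$)
$T{\left(56,-9 \right)} l{\left(N \right)} = \frac{56}{-12 + 7} = \frac{56}{-5} = 56 \left(- \frac{1}{5}\right) = - \frac{56}{5}$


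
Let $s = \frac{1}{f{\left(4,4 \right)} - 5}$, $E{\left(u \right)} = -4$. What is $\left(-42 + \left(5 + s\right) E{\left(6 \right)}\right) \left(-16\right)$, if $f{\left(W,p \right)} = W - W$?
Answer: $\frac{4896}{5} \approx 979.2$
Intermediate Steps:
$f{\left(W,p \right)} = 0$
$s = - \frac{1}{5}$ ($s = \frac{1}{0 - 5} = \frac{1}{-5} = - \frac{1}{5} \approx -0.2$)
$\left(-42 + \left(5 + s\right) E{\left(6 \right)}\right) \left(-16\right) = \left(-42 + \left(5 - \frac{1}{5}\right) \left(-4\right)\right) \left(-16\right) = \left(-42 + \frac{24}{5} \left(-4\right)\right) \left(-16\right) = \left(-42 - \frac{96}{5}\right) \left(-16\right) = \left(- \frac{306}{5}\right) \left(-16\right) = \frac{4896}{5}$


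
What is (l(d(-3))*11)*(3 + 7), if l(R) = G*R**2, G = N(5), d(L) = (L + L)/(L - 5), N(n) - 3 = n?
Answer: 495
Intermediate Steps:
N(n) = 3 + n
d(L) = 2*L/(-5 + L) (d(L) = (2*L)/(-5 + L) = 2*L/(-5 + L))
G = 8 (G = 3 + 5 = 8)
l(R) = 8*R**2
(l(d(-3))*11)*(3 + 7) = ((8*(2*(-3)/(-5 - 3))**2)*11)*(3 + 7) = ((8*(2*(-3)/(-8))**2)*11)*10 = ((8*(2*(-3)*(-1/8))**2)*11)*10 = ((8*(3/4)**2)*11)*10 = ((8*(9/16))*11)*10 = ((9/2)*11)*10 = (99/2)*10 = 495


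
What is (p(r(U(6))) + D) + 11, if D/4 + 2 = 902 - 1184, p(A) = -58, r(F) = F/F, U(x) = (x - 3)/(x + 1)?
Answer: -1183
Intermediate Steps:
U(x) = (-3 + x)/(1 + x)
r(F) = 1
D = -1136 (D = -8 + 4*(902 - 1184) = -8 + 4*(-282) = -8 - 1128 = -1136)
(p(r(U(6))) + D) + 11 = (-58 - 1136) + 11 = -1194 + 11 = -1183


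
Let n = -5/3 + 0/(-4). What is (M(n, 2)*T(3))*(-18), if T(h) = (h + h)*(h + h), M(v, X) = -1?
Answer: 648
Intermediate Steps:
n = -5/3 (n = -5*1/3 + 0*(-1/4) = -5/3 + 0 = -5/3 ≈ -1.6667)
T(h) = 4*h**2 (T(h) = (2*h)*(2*h) = 4*h**2)
(M(n, 2)*T(3))*(-18) = -4*3**2*(-18) = -4*9*(-18) = -1*36*(-18) = -36*(-18) = 648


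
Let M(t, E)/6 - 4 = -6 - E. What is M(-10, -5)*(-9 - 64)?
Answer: -1314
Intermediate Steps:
M(t, E) = -12 - 6*E (M(t, E) = 24 + 6*(-6 - E) = 24 + (-36 - 6*E) = -12 - 6*E)
M(-10, -5)*(-9 - 64) = (-12 - 6*(-5))*(-9 - 64) = (-12 + 30)*(-73) = 18*(-73) = -1314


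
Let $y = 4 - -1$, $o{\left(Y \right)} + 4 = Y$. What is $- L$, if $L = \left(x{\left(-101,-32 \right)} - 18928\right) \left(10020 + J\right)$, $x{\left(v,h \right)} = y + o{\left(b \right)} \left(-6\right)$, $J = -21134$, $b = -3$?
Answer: $-209843434$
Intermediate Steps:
$o{\left(Y \right)} = -4 + Y$
$y = 5$ ($y = 4 + 1 = 5$)
$x{\left(v,h \right)} = 47$ ($x{\left(v,h \right)} = 5 + \left(-4 - 3\right) \left(-6\right) = 5 - -42 = 5 + 42 = 47$)
$L = 209843434$ ($L = \left(47 - 18928\right) \left(10020 - 21134\right) = \left(-18881\right) \left(-11114\right) = 209843434$)
$- L = \left(-1\right) 209843434 = -209843434$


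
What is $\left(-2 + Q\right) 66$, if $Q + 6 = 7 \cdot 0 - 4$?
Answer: $-792$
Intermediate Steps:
$Q = -10$ ($Q = -6 + \left(7 \cdot 0 - 4\right) = -6 + \left(0 - 4\right) = -6 - 4 = -10$)
$\left(-2 + Q\right) 66 = \left(-2 - 10\right) 66 = \left(-12\right) 66 = -792$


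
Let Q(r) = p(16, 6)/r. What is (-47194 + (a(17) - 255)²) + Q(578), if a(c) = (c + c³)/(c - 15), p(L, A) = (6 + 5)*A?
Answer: 1397865867/289 ≈ 4.8369e+6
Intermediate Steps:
p(L, A) = 11*A
Q(r) = 66/r (Q(r) = (11*6)/r = 66/r)
a(c) = (c + c³)/(-15 + c)
(-47194 + (a(17) - 255)²) + Q(578) = (-47194 + ((17 + 17³)/(-15 + 17) - 255)²) + 66/578 = (-47194 + ((17 + 4913)/2 - 255)²) + 66*(1/578) = (-47194 + ((½)*4930 - 255)²) + 33/289 = (-47194 + (2465 - 255)²) + 33/289 = (-47194 + 2210²) + 33/289 = (-47194 + 4884100) + 33/289 = 4836906 + 33/289 = 1397865867/289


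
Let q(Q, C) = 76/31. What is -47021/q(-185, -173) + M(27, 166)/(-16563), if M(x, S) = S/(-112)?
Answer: -338003027605/17623032 ≈ -19180.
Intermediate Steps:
q(Q, C) = 76/31 (q(Q, C) = 76*(1/31) = 76/31)
M(x, S) = -S/112 (M(x, S) = S*(-1/112) = -S/112)
-47021/q(-185, -173) + M(27, 166)/(-16563) = -47021/76/31 - 1/112*166/(-16563) = -47021*31/76 - 83/56*(-1/16563) = -1457651/76 + 83/927528 = -338003027605/17623032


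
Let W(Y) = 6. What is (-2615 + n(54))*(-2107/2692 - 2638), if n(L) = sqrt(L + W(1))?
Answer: 18575921845/2692 - 7103603*sqrt(15)/1346 ≈ 6.8800e+6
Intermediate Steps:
n(L) = sqrt(6 + L) (n(L) = sqrt(L + 6) = sqrt(6 + L))
(-2615 + n(54))*(-2107/2692 - 2638) = (-2615 + sqrt(6 + 54))*(-2107/2692 - 2638) = (-2615 + sqrt(60))*(-2107*1/2692 - 2638) = (-2615 + 2*sqrt(15))*(-2107/2692 - 2638) = (-2615 + 2*sqrt(15))*(-7103603/2692) = 18575921845/2692 - 7103603*sqrt(15)/1346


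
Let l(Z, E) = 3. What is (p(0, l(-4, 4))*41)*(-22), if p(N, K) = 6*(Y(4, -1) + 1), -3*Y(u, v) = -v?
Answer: -3608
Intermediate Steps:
Y(u, v) = v/3 (Y(u, v) = -(-1)*v/3 = v/3)
p(N, K) = 4 (p(N, K) = 6*((⅓)*(-1) + 1) = 6*(-⅓ + 1) = 6*(⅔) = 4)
(p(0, l(-4, 4))*41)*(-22) = (4*41)*(-22) = 164*(-22) = -3608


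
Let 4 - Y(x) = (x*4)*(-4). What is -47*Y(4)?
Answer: -3196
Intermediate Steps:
Y(x) = 4 + 16*x (Y(x) = 4 - x*4*(-4) = 4 - 4*x*(-4) = 4 - (-16)*x = 4 + 16*x)
-47*Y(4) = -47*(4 + 16*4) = -47*(4 + 64) = -47*68 = -3196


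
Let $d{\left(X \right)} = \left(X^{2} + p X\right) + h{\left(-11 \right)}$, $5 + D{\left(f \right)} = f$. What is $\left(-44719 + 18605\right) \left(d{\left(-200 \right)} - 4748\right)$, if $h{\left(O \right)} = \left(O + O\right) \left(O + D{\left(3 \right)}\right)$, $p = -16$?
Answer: $-1011604132$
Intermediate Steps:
$D{\left(f \right)} = -5 + f$
$h{\left(O \right)} = 2 O \left(-2 + O\right)$ ($h{\left(O \right)} = \left(O + O\right) \left(O + \left(-5 + 3\right)\right) = 2 O \left(O - 2\right) = 2 O \left(-2 + O\right)$)
$d{\left(X \right)} = 286 + X^{2} - 16 X$ ($d{\left(X \right)} = \left(X^{2} - 16 X\right) + 2 \left(-11\right) \left(-2 - 11\right) = \left(X^{2} - 16 X\right) + 2 \left(-11\right) \left(-13\right) = \left(X^{2} - 16 X\right) + 286 = 286 + X^{2} - 16 X$)
$\left(-44719 + 18605\right) \left(d{\left(-200 \right)} - 4748\right) = \left(-44719 + 18605\right) \left(\left(286 + \left(-200\right)^{2} - -3200\right) - 4748\right) = - 26114 \left(\left(286 + 40000 + 3200\right) - 4748\right) = - 26114 \left(43486 - 4748\right) = \left(-26114\right) 38738 = -1011604132$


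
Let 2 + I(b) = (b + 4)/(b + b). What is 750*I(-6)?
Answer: -1375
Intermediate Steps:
I(b) = -2 + (4 + b)/(2*b) (I(b) = -2 + (b + 4)/(b + b) = -2 + (4 + b)/((2*b)) = -2 + (4 + b)*(1/(2*b)) = -2 + (4 + b)/(2*b))
750*I(-6) = 750*(-3/2 + 2/(-6)) = 750*(-3/2 + 2*(-⅙)) = 750*(-3/2 - ⅓) = 750*(-11/6) = -1375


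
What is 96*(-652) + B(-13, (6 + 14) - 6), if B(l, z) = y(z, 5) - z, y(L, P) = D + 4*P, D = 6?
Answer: -62580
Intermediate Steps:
y(L, P) = 6 + 4*P
B(l, z) = 26 - z (B(l, z) = (6 + 4*5) - z = (6 + 20) - z = 26 - z)
96*(-652) + B(-13, (6 + 14) - 6) = 96*(-652) + (26 - ((6 + 14) - 6)) = -62592 + (26 - (20 - 6)) = -62592 + (26 - 1*14) = -62592 + (26 - 14) = -62592 + 12 = -62580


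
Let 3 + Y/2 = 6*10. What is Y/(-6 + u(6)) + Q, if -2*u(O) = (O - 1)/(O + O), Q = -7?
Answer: -3779/149 ≈ -25.362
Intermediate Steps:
u(O) = -(-1 + O)/(4*O) (u(O) = -(O - 1)/(2*(O + O)) = -(-1 + O)/(2*(2*O)) = -(-1 + O)*1/(2*O)/2 = -(-1 + O)/(4*O))
Y = 114 (Y = -6 + 2*(6*10) = -6 + 2*60 = -6 + 120 = 114)
Y/(-6 + u(6)) + Q = 114/(-6 + (¼)*(1 - 1*6)/6) - 7 = 114/(-6 + (¼)*(⅙)*(1 - 6)) - 7 = 114/(-6 + (¼)*(⅙)*(-5)) - 7 = 114/(-6 - 5/24) - 7 = 114/(-149/24) - 7 = -24/149*114 - 7 = -2736/149 - 7 = -3779/149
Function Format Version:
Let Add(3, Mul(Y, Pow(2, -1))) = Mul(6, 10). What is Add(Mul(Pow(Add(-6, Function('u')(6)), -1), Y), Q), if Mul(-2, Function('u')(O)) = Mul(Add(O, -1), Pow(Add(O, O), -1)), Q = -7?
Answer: Rational(-3779, 149) ≈ -25.362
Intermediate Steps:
Function('u')(O) = Mul(Rational(-1, 4), Pow(O, -1), Add(-1, O)) (Function('u')(O) = Mul(Rational(-1, 2), Mul(Add(O, -1), Pow(Add(O, O), -1))) = Mul(Rational(-1, 2), Mul(Add(-1, O), Pow(Mul(2, O), -1))) = Mul(Rational(-1, 2), Mul(Add(-1, O), Mul(Rational(1, 2), Pow(O, -1)))) = Mul(Rational(-1, 2), Mul(Rational(1, 2), Pow(O, -1), Add(-1, O))) = Mul(Rational(-1, 4), Pow(O, -1), Add(-1, O)))
Y = 114 (Y = Add(-6, Mul(2, Mul(6, 10))) = Add(-6, Mul(2, 60)) = Add(-6, 120) = 114)
Add(Mul(Pow(Add(-6, Function('u')(6)), -1), Y), Q) = Add(Mul(Pow(Add(-6, Mul(Rational(1, 4), Pow(6, -1), Add(1, Mul(-1, 6)))), -1), 114), -7) = Add(Mul(Pow(Add(-6, Mul(Rational(1, 4), Rational(1, 6), Add(1, -6))), -1), 114), -7) = Add(Mul(Pow(Add(-6, Mul(Rational(1, 4), Rational(1, 6), -5)), -1), 114), -7) = Add(Mul(Pow(Add(-6, Rational(-5, 24)), -1), 114), -7) = Add(Mul(Pow(Rational(-149, 24), -1), 114), -7) = Add(Mul(Rational(-24, 149), 114), -7) = Add(Rational(-2736, 149), -7) = Rational(-3779, 149)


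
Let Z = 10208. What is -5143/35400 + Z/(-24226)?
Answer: -242978759/428800200 ≈ -0.56665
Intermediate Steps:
-5143/35400 + Z/(-24226) = -5143/35400 + 10208/(-24226) = -5143*1/35400 + 10208*(-1/24226) = -5143/35400 - 5104/12113 = -242978759/428800200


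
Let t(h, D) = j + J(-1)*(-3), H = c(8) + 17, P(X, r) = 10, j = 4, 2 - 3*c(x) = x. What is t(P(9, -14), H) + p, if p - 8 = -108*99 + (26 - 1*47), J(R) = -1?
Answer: -10698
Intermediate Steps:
c(x) = ⅔ - x/3
H = 15 (H = (⅔ - ⅓*8) + 17 = (⅔ - 8/3) + 17 = -2 + 17 = 15)
t(h, D) = 7 (t(h, D) = 4 - 1*(-3) = 4 + 3 = 7)
p = -10705 (p = 8 + (-108*99 + (26 - 1*47)) = 8 + (-10692 + (26 - 47)) = 8 + (-10692 - 21) = 8 - 10713 = -10705)
t(P(9, -14), H) + p = 7 - 10705 = -10698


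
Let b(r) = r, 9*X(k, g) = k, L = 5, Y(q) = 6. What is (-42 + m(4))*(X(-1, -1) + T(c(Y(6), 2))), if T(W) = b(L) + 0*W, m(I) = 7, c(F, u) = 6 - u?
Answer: -1540/9 ≈ -171.11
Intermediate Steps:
X(k, g) = k/9
T(W) = 5 (T(W) = 5 + 0*W = 5 + 0 = 5)
(-42 + m(4))*(X(-1, -1) + T(c(Y(6), 2))) = (-42 + 7)*((1/9)*(-1) + 5) = -35*(-1/9 + 5) = -35*44/9 = -1540/9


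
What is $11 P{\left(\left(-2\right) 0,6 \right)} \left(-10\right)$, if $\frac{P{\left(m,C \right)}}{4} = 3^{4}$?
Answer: $-35640$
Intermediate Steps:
$P{\left(m,C \right)} = 324$ ($P{\left(m,C \right)} = 4 \cdot 3^{4} = 4 \cdot 81 = 324$)
$11 P{\left(\left(-2\right) 0,6 \right)} \left(-10\right) = 11 \cdot 324 \left(-10\right) = 3564 \left(-10\right) = -35640$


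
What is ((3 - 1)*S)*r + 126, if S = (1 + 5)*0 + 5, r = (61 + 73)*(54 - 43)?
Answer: 14866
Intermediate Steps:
r = 1474 (r = 134*11 = 1474)
S = 5 (S = 6*0 + 5 = 0 + 5 = 5)
((3 - 1)*S)*r + 126 = ((3 - 1)*5)*1474 + 126 = (2*5)*1474 + 126 = 10*1474 + 126 = 14740 + 126 = 14866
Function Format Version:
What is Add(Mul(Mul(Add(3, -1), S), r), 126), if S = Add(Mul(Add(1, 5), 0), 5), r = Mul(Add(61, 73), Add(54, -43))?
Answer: 14866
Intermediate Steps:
r = 1474 (r = Mul(134, 11) = 1474)
S = 5 (S = Add(Mul(6, 0), 5) = Add(0, 5) = 5)
Add(Mul(Mul(Add(3, -1), S), r), 126) = Add(Mul(Mul(Add(3, -1), 5), 1474), 126) = Add(Mul(Mul(2, 5), 1474), 126) = Add(Mul(10, 1474), 126) = Add(14740, 126) = 14866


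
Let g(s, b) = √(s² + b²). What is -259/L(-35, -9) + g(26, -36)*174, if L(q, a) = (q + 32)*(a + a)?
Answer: -259/54 + 348*√493 ≈ 7722.1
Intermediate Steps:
g(s, b) = √(b² + s²)
L(q, a) = 2*a*(32 + q) (L(q, a) = (32 + q)*(2*a) = 2*a*(32 + q))
-259/L(-35, -9) + g(26, -36)*174 = -259*(-1/(18*(32 - 35))) + √((-36)² + 26²)*174 = -259/(2*(-9)*(-3)) + √(1296 + 676)*174 = -259/54 + √1972*174 = -259*1/54 + (2*√493)*174 = -259/54 + 348*√493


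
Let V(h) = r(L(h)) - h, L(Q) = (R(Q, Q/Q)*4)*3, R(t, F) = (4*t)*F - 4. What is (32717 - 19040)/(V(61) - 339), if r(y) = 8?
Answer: -13677/392 ≈ -34.890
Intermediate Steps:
R(t, F) = -4 + 4*F*t (R(t, F) = 4*F*t - 4 = -4 + 4*F*t)
L(Q) = -48 + 48*Q (L(Q) = ((-4 + 4*(Q/Q)*Q)*4)*3 = ((-4 + 4*1*Q)*4)*3 = ((-4 + 4*Q)*4)*3 = (-16 + 16*Q)*3 = -48 + 48*Q)
V(h) = 8 - h
(32717 - 19040)/(V(61) - 339) = (32717 - 19040)/((8 - 1*61) - 339) = 13677/((8 - 61) - 339) = 13677/(-53 - 339) = 13677/(-392) = 13677*(-1/392) = -13677/392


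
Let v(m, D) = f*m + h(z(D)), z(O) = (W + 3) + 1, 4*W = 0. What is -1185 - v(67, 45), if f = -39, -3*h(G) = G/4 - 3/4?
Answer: 17137/12 ≈ 1428.1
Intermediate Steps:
W = 0 (W = (¼)*0 = 0)
z(O) = 4 (z(O) = (0 + 3) + 1 = 3 + 1 = 4)
h(G) = ¼ - G/12 (h(G) = -(G/4 - 3/4)/3 = -(G*(¼) - 3*¼)/3 = -(G/4 - ¾)/3 = -(-¾ + G/4)/3 = ¼ - G/12)
v(m, D) = -1/12 - 39*m (v(m, D) = -39*m + (¼ - 1/12*4) = -39*m + (¼ - ⅓) = -39*m - 1/12 = -1/12 - 39*m)
-1185 - v(67, 45) = -1185 - (-1/12 - 39*67) = -1185 - (-1/12 - 2613) = -1185 - 1*(-31357/12) = -1185 + 31357/12 = 17137/12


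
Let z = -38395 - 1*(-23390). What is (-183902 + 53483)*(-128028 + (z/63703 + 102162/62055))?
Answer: 7333903602449470419/439232185 ≈ 1.6697e+10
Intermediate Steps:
z = -15005 (z = -38395 + 23390 = -15005)
(-183902 + 53483)*(-128028 + (z/63703 + 102162/62055)) = (-183902 + 53483)*(-128028 + (-15005/63703 + 102162/62055)) = -130419*(-128028 + (-15005*1/63703 + 102162*(1/62055))) = -130419*(-128028 + (-15005/63703 + 34054/20685)) = -130419*(-128028 + 1858963537/1317696555) = -130419*(-168700195580003/1317696555) = 7333903602449470419/439232185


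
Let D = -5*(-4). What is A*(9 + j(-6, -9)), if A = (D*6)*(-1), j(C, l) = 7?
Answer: -1920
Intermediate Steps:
D = 20
A = -120 (A = (20*6)*(-1) = 120*(-1) = -120)
A*(9 + j(-6, -9)) = -120*(9 + 7) = -120*16 = -1920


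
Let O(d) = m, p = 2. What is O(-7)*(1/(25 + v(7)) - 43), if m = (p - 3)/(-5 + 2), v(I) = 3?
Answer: -401/28 ≈ -14.321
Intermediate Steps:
m = ⅓ (m = (2 - 3)/(-5 + 2) = -1/(-3) = -1*(-⅓) = ⅓ ≈ 0.33333)
O(d) = ⅓
O(-7)*(1/(25 + v(7)) - 43) = (1/(25 + 3) - 43)/3 = (1/28 - 43)/3 = (⅓)*(-1203/28) = -401/28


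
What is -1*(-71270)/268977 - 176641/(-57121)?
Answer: 51583379927/15364235217 ≈ 3.3574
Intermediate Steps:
-1*(-71270)/268977 - 176641/(-57121) = 71270*(1/268977) - 176641*(-1/57121) = 71270/268977 + 176641/57121 = 51583379927/15364235217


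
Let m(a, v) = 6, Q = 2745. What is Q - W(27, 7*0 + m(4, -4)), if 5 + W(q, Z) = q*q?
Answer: 2021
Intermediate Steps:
W(q, Z) = -5 + q**2 (W(q, Z) = -5 + q*q = -5 + q**2)
Q - W(27, 7*0 + m(4, -4)) = 2745 - (-5 + 27**2) = 2745 - (-5 + 729) = 2745 - 1*724 = 2745 - 724 = 2021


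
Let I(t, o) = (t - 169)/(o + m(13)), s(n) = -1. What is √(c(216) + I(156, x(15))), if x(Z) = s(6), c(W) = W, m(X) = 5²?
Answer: √31026/12 ≈ 14.678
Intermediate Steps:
m(X) = 25
x(Z) = -1
I(t, o) = (-169 + t)/(25 + o) (I(t, o) = (t - 169)/(o + 25) = (-169 + t)/(25 + o))
√(c(216) + I(156, x(15))) = √(216 + (-169 + 156)/(25 - 1)) = √(216 - 13/24) = √(5171/24) = √31026/12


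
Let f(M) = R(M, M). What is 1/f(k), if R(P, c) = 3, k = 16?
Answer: ⅓ ≈ 0.33333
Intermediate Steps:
f(M) = 3
1/f(k) = 1/3 = ⅓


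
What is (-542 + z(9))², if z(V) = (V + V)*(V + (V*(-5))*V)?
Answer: 58828900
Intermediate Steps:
z(V) = 2*V*(V - 5*V²) (z(V) = (2*V)*(V + (-5*V)*V) = (2*V)*(V - 5*V²) = 2*V*(V - 5*V²))
(-542 + z(9))² = (-542 + 9²*(2 - 10*9))² = (-542 + 81*(2 - 90))² = (-542 + 81*(-88))² = (-542 - 7128)² = (-7670)² = 58828900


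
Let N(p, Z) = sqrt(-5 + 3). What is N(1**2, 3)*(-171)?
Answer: -171*I*sqrt(2) ≈ -241.83*I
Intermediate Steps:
N(p, Z) = I*sqrt(2) (N(p, Z) = sqrt(-2) = I*sqrt(2))
N(1**2, 3)*(-171) = (I*sqrt(2))*(-171) = -171*I*sqrt(2)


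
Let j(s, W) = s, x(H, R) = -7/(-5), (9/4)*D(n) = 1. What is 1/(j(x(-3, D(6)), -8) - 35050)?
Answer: -5/175243 ≈ -2.8532e-5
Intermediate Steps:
D(n) = 4/9 (D(n) = (4/9)*1 = 4/9)
x(H, R) = 7/5 (x(H, R) = -7*(-1/5) = 7/5)
1/(j(x(-3, D(6)), -8) - 35050) = 1/(7/5 - 35050) = 1/(-175243/5) = -5/175243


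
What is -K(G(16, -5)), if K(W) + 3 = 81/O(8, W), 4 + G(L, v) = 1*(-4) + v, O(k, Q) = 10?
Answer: -51/10 ≈ -5.1000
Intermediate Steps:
G(L, v) = -8 + v (G(L, v) = -4 + (1*(-4) + v) = -4 + (-4 + v) = -8 + v)
K(W) = 51/10 (K(W) = -3 + 81/10 = 51/10)
-K(G(16, -5)) = -1*51/10 = -51/10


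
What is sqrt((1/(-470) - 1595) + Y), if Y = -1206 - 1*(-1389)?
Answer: I*sqrt(311911270)/470 ≈ 37.577*I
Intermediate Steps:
Y = 183 (Y = -1206 + 1389 = 183)
sqrt((1/(-470) - 1595) + Y) = sqrt((1/(-470) - 1595) + 183) = sqrt((-1/470 - 1595) + 183) = sqrt(-749651/470 + 183) = sqrt(-663641/470) = I*sqrt(311911270)/470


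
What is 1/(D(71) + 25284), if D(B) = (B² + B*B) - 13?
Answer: 1/35353 ≈ 2.8286e-5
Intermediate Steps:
D(B) = -13 + 2*B² (D(B) = (B² + B²) - 13 = 2*B² - 13 = -13 + 2*B²)
1/(D(71) + 25284) = 1/((-13 + 2*71²) + 25284) = 1/((-13 + 2*5041) + 25284) = 1/((-13 + 10082) + 25284) = 1/(10069 + 25284) = 1/35353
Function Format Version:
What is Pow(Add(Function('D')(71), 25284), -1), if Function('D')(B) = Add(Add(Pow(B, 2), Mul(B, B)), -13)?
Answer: Rational(1, 35353) ≈ 2.8286e-5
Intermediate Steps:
Function('D')(B) = Add(-13, Mul(2, Pow(B, 2))) (Function('D')(B) = Add(Add(Pow(B, 2), Pow(B, 2)), -13) = Add(Mul(2, Pow(B, 2)), -13) = Add(-13, Mul(2, Pow(B, 2))))
Pow(Add(Function('D')(71), 25284), -1) = Pow(Add(Add(-13, Mul(2, Pow(71, 2))), 25284), -1) = Pow(Add(Add(-13, Mul(2, 5041)), 25284), -1) = Pow(Add(Add(-13, 10082), 25284), -1) = Pow(Add(10069, 25284), -1) = Pow(35353, -1) = Rational(1, 35353)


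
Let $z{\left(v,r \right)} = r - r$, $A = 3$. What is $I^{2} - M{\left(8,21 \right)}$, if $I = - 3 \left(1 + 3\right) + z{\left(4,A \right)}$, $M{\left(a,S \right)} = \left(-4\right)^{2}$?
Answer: $128$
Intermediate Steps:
$z{\left(v,r \right)} = 0$
$M{\left(a,S \right)} = 16$
$I = -12$ ($I = - 3 \left(1 + 3\right) + 0 = \left(-3\right) 4 + 0 = -12 + 0 = -12$)
$I^{2} - M{\left(8,21 \right)} = \left(-12\right)^{2} - 16 = 144 - 16 = 128$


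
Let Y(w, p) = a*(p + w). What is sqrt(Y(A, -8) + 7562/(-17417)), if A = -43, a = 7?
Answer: I*sqrt(108428331727)/17417 ≈ 18.906*I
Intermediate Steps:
Y(w, p) = 7*p + 7*w (Y(w, p) = 7*(p + w) = 7*p + 7*w)
sqrt(Y(A, -8) + 7562/(-17417)) = sqrt((7*(-8) + 7*(-43)) + 7562/(-17417)) = sqrt((-56 - 301) + 7562*(-1/17417)) = sqrt(-357 - 7562/17417) = sqrt(-6225431/17417) = I*sqrt(108428331727)/17417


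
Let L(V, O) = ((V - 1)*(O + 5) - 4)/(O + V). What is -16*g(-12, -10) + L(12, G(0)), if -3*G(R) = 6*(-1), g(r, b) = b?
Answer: 2313/14 ≈ 165.21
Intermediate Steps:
G(R) = 2 (G(R) = -2*(-1) = -⅓*(-6) = 2)
L(V, O) = (-4 + (-1 + V)*(5 + O))/(O + V) (L(V, O) = ((-1 + V)*(5 + O) - 4)/(O + V) = (-4 + (-1 + V)*(5 + O))/(O + V))
-16*g(-12, -10) + L(12, G(0)) = -16*(-10) + (-9 - 1*2 + 5*12 + 2*12)/(2 + 12) = 160 + (-9 - 2 + 60 + 24)/14 = 160 + (1/14)*73 = 160 + 73/14 = 2313/14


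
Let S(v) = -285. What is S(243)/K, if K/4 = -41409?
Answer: 95/55212 ≈ 0.0017206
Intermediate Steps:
K = -165636 (K = 4*(-41409) = -165636)
S(243)/K = -285/(-165636) = -285*(-1/165636) = 95/55212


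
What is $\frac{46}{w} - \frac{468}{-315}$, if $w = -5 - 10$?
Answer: $- \frac{166}{105} \approx -1.581$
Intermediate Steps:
$w = -15$ ($w = -5 - 10 = -15$)
$\frac{46}{w} - \frac{468}{-315} = \frac{46}{-15} - \frac{468}{-315} = 46 \left(- \frac{1}{15}\right) - - \frac{52}{35} = - \frac{46}{15} + \frac{52}{35} = - \frac{166}{105}$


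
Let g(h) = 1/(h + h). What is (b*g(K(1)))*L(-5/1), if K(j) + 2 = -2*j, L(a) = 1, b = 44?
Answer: -11/2 ≈ -5.5000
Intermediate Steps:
K(j) = -2 - 2*j
g(h) = 1/(2*h)
(b*g(K(1)))*L(-5/1) = (44*(1/(2*(-2 - 2*1))))*1 = (44*(1/(2*(-2 - 2))))*1 = (44*((½)/(-4)))*1 = (44*((½)*(-¼)))*1 = (44*(-⅛))*1 = -11/2*1 = -11/2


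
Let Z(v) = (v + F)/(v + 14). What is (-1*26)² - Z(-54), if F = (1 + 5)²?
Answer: 13511/20 ≈ 675.55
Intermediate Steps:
F = 36 (F = 6² = 36)
Z(v) = (36 + v)/(14 + v) (Z(v) = (v + 36)/(v + 14) = (36 + v)/(14 + v))
(-1*26)² - Z(-54) = (-1*26)² - (36 - 54)/(14 - 54) = (-26)² - (-18)/(-40) = 676 - (-1)*(-18)/40 = 676 - 1*9/20 = 676 - 9/20 = 13511/20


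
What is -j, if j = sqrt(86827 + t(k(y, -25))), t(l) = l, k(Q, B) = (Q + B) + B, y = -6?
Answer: -sqrt(86771) ≈ -294.57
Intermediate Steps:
k(Q, B) = Q + 2*B (k(Q, B) = (B + Q) + B = Q + 2*B)
j = sqrt(86771) (j = sqrt(86827 + (-6 + 2*(-25))) = sqrt(86827 + (-6 - 50)) = sqrt(86827 - 56) = sqrt(86771) ≈ 294.57)
-j = -sqrt(86771)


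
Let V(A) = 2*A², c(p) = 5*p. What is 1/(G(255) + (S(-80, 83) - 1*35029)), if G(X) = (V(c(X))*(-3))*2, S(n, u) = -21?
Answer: -1/19542550 ≈ -5.1170e-8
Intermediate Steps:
G(X) = -300*X² (G(X) = ((2*(5*X)²)*(-3))*2 = ((2*(25*X²))*(-3))*2 = ((50*X²)*(-3))*2 = -150*X²*2 = -300*X²)
1/(G(255) + (S(-80, 83) - 1*35029)) = 1/(-300*255² + (-21 - 1*35029)) = 1/(-300*65025 + (-21 - 35029)) = 1/(-19507500 - 35050) = 1/(-19542550) = -1/19542550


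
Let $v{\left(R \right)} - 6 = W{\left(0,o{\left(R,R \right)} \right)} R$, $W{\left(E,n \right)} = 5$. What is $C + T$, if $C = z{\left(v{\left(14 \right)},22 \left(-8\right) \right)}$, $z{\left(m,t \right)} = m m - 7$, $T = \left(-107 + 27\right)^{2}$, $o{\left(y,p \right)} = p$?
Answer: $12169$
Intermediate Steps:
$v{\left(R \right)} = 6 + 5 R$
$T = 6400$ ($T = \left(-80\right)^{2} = 6400$)
$z{\left(m,t \right)} = -7 + m^{2}$ ($z{\left(m,t \right)} = m^{2} - 7 = -7 + m^{2}$)
$C = 5769$ ($C = -7 + \left(6 + 5 \cdot 14\right)^{2} = -7 + \left(6 + 70\right)^{2} = -7 + 76^{2} = -7 + 5776 = 5769$)
$C + T = 5769 + 6400 = 12169$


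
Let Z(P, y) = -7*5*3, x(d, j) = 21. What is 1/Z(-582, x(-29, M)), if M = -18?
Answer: -1/105 ≈ -0.0095238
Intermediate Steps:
Z(P, y) = -105 (Z(P, y) = -35*3 = -105)
1/Z(-582, x(-29, M)) = 1/(-105) = -1/105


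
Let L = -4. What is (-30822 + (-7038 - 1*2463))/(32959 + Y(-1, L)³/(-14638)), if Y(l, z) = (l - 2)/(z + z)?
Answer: -302207013888/247016367077 ≈ -1.2234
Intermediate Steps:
Y(l, z) = (-2 + l)/(2*z) (Y(l, z) = (-2 + l)/((2*z)) = (-2 + l)*(1/(2*z)) = (-2 + l)/(2*z))
(-30822 + (-7038 - 1*2463))/(32959 + Y(-1, L)³/(-14638)) = (-30822 + (-7038 - 1*2463))/(32959 + ((½)*(-2 - 1)/(-4))³/(-14638)) = (-30822 + (-7038 - 2463))/(32959 + ((½)*(-¼)*(-3))³*(-1/14638)) = (-30822 - 9501)/(32959 + (3/8)³*(-1/14638)) = -40323/(32959 + (27/512)*(-1/14638)) = -40323/(32959 - 27/7494656) = -40323/247016367077/7494656 = -40323*7494656/247016367077 = -302207013888/247016367077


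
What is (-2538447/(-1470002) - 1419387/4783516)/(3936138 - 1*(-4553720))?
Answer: 5028100055439/29849398723206660728 ≈ 1.6845e-7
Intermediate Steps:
(-2538447/(-1470002) - 1419387/4783516)/(3936138 - 1*(-4553720)) = (-2538447*(-1/1470002) - 1419387*1/4783516)/(3936138 + 4553720) = (2538447/1470002 - 1419387/4783516)/8489858 = (5028100055439/3515889043516)*(1/8489858) = 5028100055439/29849398723206660728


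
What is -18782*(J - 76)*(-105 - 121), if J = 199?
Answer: 522102036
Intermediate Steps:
-18782*(J - 76)*(-105 - 121) = -18782*(199 - 76)*(-105 - 121) = -2310186*(-226) = -18782*(-27798) = 522102036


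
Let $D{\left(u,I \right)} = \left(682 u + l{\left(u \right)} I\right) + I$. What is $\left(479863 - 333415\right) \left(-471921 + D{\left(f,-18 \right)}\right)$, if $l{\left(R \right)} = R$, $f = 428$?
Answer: $-27495172656$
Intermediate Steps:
$D{\left(u,I \right)} = I + 682 u + I u$ ($D{\left(u,I \right)} = \left(682 u + u I\right) + I = \left(682 u + I u\right) + I = I + 682 u + I u$)
$\left(479863 - 333415\right) \left(-471921 + D{\left(f,-18 \right)}\right) = \left(479863 - 333415\right) \left(-471921 - -284174\right) = 146448 \left(-471921 - -284174\right) = 146448 \left(-471921 + 284174\right) = 146448 \left(-187747\right) = -27495172656$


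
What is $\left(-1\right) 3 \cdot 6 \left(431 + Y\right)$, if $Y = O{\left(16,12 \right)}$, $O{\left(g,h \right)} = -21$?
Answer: $-7380$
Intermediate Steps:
$Y = -21$
$\left(-1\right) 3 \cdot 6 \left(431 + Y\right) = \left(-1\right) 3 \cdot 6 \left(431 - 21\right) = \left(-3\right) 6 \cdot 410 = \left(-18\right) 410 = -7380$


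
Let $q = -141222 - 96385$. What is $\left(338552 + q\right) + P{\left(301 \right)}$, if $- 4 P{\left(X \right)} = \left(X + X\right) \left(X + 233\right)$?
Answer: $20578$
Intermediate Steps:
$q = -237607$
$P{\left(X \right)} = - \frac{X \left(233 + X\right)}{2}$ ($P{\left(X \right)} = - \frac{\left(X + X\right) \left(X + 233\right)}{4} = - \frac{2 X \left(233 + X\right)}{4} = - \frac{X \left(233 + X\right)}{2}$)
$\left(338552 + q\right) + P{\left(301 \right)} = \left(338552 - 237607\right) - \frac{301 \left(233 + 301\right)}{2} = 100945 - \frac{301}{2} \cdot 534 = 100945 - 80367 = 20578$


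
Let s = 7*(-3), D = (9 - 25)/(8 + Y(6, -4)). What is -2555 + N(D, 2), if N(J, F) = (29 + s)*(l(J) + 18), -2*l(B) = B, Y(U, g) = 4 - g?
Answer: -2407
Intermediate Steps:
D = -1 (D = (9 - 25)/(8 + (4 - 1*(-4))) = -16/(8 + (4 + 4)) = -16/(8 + 8) = -16/16 = -16*1/16 = -1)
l(B) = -B/2
s = -21
N(J, F) = 144 - 4*J (N(J, F) = (29 - 21)*(-J/2 + 18) = 8*(18 - J/2) = 144 - 4*J)
-2555 + N(D, 2) = -2555 + (144 - 4*(-1)) = -2555 + (144 + 4) = -2555 + 148 = -2407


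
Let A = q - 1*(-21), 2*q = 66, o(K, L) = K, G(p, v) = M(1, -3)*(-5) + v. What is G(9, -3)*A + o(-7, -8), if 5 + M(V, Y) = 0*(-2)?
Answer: 1181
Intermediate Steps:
M(V, Y) = -5 (M(V, Y) = -5 + 0*(-2) = -5 + 0 = -5)
G(p, v) = 25 + v (G(p, v) = -5*(-5) + v = 25 + v)
q = 33 (q = (½)*66 = 33)
A = 54 (A = 33 - 1*(-21) = 33 + 21 = 54)
G(9, -3)*A + o(-7, -8) = (25 - 3)*54 - 7 = 22*54 - 7 = 1188 - 7 = 1181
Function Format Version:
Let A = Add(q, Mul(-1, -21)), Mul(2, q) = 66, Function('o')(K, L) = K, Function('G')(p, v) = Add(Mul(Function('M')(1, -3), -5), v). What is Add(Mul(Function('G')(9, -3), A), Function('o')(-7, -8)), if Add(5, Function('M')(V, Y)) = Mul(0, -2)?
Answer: 1181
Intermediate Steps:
Function('M')(V, Y) = -5 (Function('M')(V, Y) = Add(-5, Mul(0, -2)) = Add(-5, 0) = -5)
Function('G')(p, v) = Add(25, v) (Function('G')(p, v) = Add(Mul(-5, -5), v) = Add(25, v))
q = 33 (q = Mul(Rational(1, 2), 66) = 33)
A = 54 (A = Add(33, Mul(-1, -21)) = Add(33, 21) = 54)
Add(Mul(Function('G')(9, -3), A), Function('o')(-7, -8)) = Add(Mul(Add(25, -3), 54), -7) = Add(Mul(22, 54), -7) = Add(1188, -7) = 1181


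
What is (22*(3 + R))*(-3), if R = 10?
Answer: -858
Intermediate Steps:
(22*(3 + R))*(-3) = (22*(3 + 10))*(-3) = (22*13)*(-3) = 286*(-3) = -858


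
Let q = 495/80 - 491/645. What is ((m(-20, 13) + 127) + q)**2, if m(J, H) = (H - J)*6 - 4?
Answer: 11348267700961/106502400 ≈ 1.0655e+5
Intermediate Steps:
m(J, H) = -4 - 6*J + 6*H (m(J, H) = (-6*J + 6*H) - 4 = -4 - 6*J + 6*H)
q = 55999/10320 (q = 495*(1/80) - 491*1/645 = 99/16 - 491/645 = 55999/10320 ≈ 5.4263)
((m(-20, 13) + 127) + q)**2 = (((-4 - 6*(-20) + 6*13) + 127) + 55999/10320)**2 = (((-4 + 120 + 78) + 127) + 55999/10320)**2 = ((194 + 127) + 55999/10320)**2 = (321 + 55999/10320)**2 = (3368719/10320)**2 = 11348267700961/106502400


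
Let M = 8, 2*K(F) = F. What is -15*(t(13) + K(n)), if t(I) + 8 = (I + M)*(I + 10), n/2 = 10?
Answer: -7275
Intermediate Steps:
n = 20 (n = 2*10 = 20)
K(F) = F/2
t(I) = -8 + (8 + I)*(10 + I) (t(I) = -8 + (I + 8)*(I + 10) = -8 + (8 + I)*(10 + I))
-15*(t(13) + K(n)) = -15*((72 + 13² + 18*13) + (½)*20) = -15*((72 + 169 + 234) + 10) = -15*(475 + 10) = -15*485 = -7275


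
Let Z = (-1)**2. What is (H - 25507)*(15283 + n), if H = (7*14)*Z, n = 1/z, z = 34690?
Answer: -13471020188839/34690 ≈ -3.8833e+8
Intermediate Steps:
Z = 1
n = 1/34690 ≈ 2.8827e-5
H = 98 (H = (7*14)*1 = 98*1 = 98)
(H - 25507)*(15283 + n) = (98 - 25507)*(15283 + 1/34690) = -25409*530167271/34690 = -13471020188839/34690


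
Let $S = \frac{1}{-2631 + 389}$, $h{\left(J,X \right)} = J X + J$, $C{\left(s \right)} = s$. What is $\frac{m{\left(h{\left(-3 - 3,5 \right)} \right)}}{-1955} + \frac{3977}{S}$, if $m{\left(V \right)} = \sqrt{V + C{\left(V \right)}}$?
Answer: $-8916434 - \frac{6 i \sqrt{2}}{1955} \approx -8.9164 \cdot 10^{6} - 0.0043403 i$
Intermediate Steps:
$h{\left(J,X \right)} = J + J X$
$m{\left(V \right)} = \sqrt{2} \sqrt{V}$ ($m{\left(V \right)} = \sqrt{V + V} = \sqrt{2 V} = \sqrt{2} \sqrt{V}$)
$S = - \frac{1}{2242}$ ($S = \frac{1}{-2242} = - \frac{1}{2242} \approx -0.00044603$)
$\frac{m{\left(h{\left(-3 - 3,5 \right)} \right)}}{-1955} + \frac{3977}{S} = \frac{\sqrt{2} \sqrt{\left(-3 - 3\right) \left(1 + 5\right)}}{-1955} + \frac{3977}{- \frac{1}{2242}} = \sqrt{2} \sqrt{\left(-3 - 3\right) 6} \left(- \frac{1}{1955}\right) + 3977 \left(-2242\right) = \sqrt{2} \sqrt{\left(-6\right) 6} \left(- \frac{1}{1955}\right) - 8916434 = \sqrt{2} \sqrt{-36} \left(- \frac{1}{1955}\right) - 8916434 = \sqrt{2} \cdot 6 i \left(- \frac{1}{1955}\right) - 8916434 = 6 i \sqrt{2} \left(- \frac{1}{1955}\right) - 8916434 = - \frac{6 i \sqrt{2}}{1955} - 8916434 = -8916434 - \frac{6 i \sqrt{2}}{1955}$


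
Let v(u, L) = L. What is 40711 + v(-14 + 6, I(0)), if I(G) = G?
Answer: 40711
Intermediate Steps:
40711 + v(-14 + 6, I(0)) = 40711 + 0 = 40711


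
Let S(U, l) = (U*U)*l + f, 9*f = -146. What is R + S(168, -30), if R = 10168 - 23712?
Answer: -7742522/9 ≈ -8.6028e+5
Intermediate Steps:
f = -146/9 (f = (1/9)*(-146) = -146/9 ≈ -16.222)
S(U, l) = -146/9 + l*U**2 (S(U, l) = (U*U)*l - 146/9 = U**2*l - 146/9 = l*U**2 - 146/9 = -146/9 + l*U**2)
R = -13544
R + S(168, -30) = -13544 + (-146/9 - 30*168**2) = -13544 + (-146/9 - 30*28224) = -13544 + (-146/9 - 846720) = -13544 - 7620626/9 = -7742522/9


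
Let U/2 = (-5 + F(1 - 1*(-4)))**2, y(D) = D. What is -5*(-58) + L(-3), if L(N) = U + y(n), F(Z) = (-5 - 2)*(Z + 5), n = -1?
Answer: 11539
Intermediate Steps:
F(Z) = -35 - 7*Z (F(Z) = -7*(5 + Z) = -35 - 7*Z)
U = 11250 (U = 2*(-5 + (-35 - 7*(1 - 1*(-4))))**2 = 2*(-5 + (-35 - 7*(1 + 4)))**2 = 2*(-5 + (-35 - 7*5))**2 = 2*(-5 + (-35 - 35))**2 = 2*(-5 - 70)**2 = 2*(-75)**2 = 2*5625 = 11250)
L(N) = 11249 (L(N) = 11250 - 1 = 11249)
-5*(-58) + L(-3) = -5*(-58) + 11249 = 290 + 11249 = 11539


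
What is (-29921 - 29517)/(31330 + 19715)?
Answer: -59438/51045 ≈ -1.1644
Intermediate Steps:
(-29921 - 29517)/(31330 + 19715) = -59438/51045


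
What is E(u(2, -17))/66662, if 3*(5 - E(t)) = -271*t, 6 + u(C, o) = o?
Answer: -3109/99993 ≈ -0.031092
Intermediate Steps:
u(C, o) = -6 + o
E(t) = 5 + 271*t/3 (E(t) = 5 - (-271)*t/3 = 5 + 271*t/3)
E(u(2, -17))/66662 = (5 + 271*(-6 - 17)/3)/66662 = (5 + (271/3)*(-23))*(1/66662) = (5 - 6233/3)*(1/66662) = -6218/3*1/66662 = -3109/99993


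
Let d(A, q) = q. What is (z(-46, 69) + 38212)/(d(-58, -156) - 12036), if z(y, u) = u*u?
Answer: -42973/12192 ≈ -3.5247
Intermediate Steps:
z(y, u) = u**2
(z(-46, 69) + 38212)/(d(-58, -156) - 12036) = (69**2 + 38212)/(-156 - 12036) = (4761 + 38212)/(-12192) = 42973*(-1/12192) = -42973/12192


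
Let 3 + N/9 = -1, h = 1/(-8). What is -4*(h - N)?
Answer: -287/2 ≈ -143.50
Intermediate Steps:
h = -⅛ ≈ -0.12500
N = -36 (N = -27 + 9*(-1) = -27 - 9 = -36)
-4*(h - N) = -4*(-⅛ - 1*(-36)) = -4*(-⅛ + 36) = -4*287/8 = -287/2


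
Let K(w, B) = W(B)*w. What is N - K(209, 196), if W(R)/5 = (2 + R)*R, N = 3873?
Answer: -40550487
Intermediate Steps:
W(R) = 5*R*(2 + R) (W(R) = 5*((2 + R)*R) = 5*(R*(2 + R)) = 5*R*(2 + R))
K(w, B) = 5*B*w*(2 + B) (K(w, B) = (5*B*(2 + B))*w = 5*B*w*(2 + B))
N - K(209, 196) = 3873 - 5*196*209*(2 + 196) = 3873 - 5*196*209*198 = 3873 - 1*40554360 = 3873 - 40554360 = -40550487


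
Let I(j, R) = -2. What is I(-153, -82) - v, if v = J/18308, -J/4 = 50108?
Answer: 40954/4577 ≈ 8.9478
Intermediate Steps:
J = -200432 (J = -4*50108 = -200432)
v = -50108/4577 (v = -200432/18308 = -200432*1/18308 = -50108/4577 ≈ -10.948)
I(-153, -82) - v = -2 - 1*(-50108/4577) = -2 + 50108/4577 = 40954/4577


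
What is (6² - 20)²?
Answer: 256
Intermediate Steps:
(6² - 20)² = (36 - 20)² = 16² = 256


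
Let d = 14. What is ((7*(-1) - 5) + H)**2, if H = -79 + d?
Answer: 5929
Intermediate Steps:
H = -65 (H = -79 + 14 = -65)
((7*(-1) - 5) + H)**2 = ((7*(-1) - 5) - 65)**2 = ((-7 - 5) - 65)**2 = (-12 - 65)**2 = (-77)**2 = 5929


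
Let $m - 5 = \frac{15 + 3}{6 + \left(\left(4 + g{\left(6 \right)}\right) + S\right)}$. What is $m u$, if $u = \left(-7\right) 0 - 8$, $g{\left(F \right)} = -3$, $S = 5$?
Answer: $-52$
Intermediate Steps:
$u = -8$ ($u = 0 - 8 = -8$)
$m = \frac{13}{2}$ ($m = 5 + \frac{15 + 3}{6 + \left(\left(4 - 3\right) + 5\right)} = 5 + \frac{18}{6 + \left(1 + 5\right)} = 5 + \frac{18}{6 + 6} = 5 + \frac{18}{12} = 5 + 18 \cdot \frac{1}{12} = 5 + \frac{3}{2} = \frac{13}{2} \approx 6.5$)
$m u = \frac{13}{2} \left(-8\right) = -52$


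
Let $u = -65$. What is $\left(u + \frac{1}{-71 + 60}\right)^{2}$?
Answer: $\frac{512656}{121} \approx 4236.8$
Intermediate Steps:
$\left(u + \frac{1}{-71 + 60}\right)^{2} = \left(-65 + \frac{1}{-71 + 60}\right)^{2} = \left(-65 + \frac{1}{-11}\right)^{2} = \left(-65 - \frac{1}{11}\right)^{2} = \left(- \frac{716}{11}\right)^{2} = \frac{512656}{121}$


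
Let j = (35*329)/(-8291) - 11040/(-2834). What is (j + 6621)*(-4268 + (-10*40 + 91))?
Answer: -356160422373004/11748347 ≈ -3.0316e+7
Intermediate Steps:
j = 29449565/11748347 (j = 11515*(-1/8291) - 11040*(-1/2834) = -11515/8291 + 5520/1417 = 29449565/11748347 ≈ 2.5067)
(j + 6621)*(-4268 + (-10*40 + 91)) = (29449565/11748347 + 6621)*(-4268 + (-10*40 + 91)) = 77815255052*(-4268 + (-400 + 91))/11748347 = 77815255052*(-4268 - 309)/11748347 = (77815255052/11748347)*(-4577) = -356160422373004/11748347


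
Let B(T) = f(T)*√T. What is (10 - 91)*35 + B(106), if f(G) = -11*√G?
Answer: -4001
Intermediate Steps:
B(T) = -11*T (B(T) = (-11*√T)*√T = -11*T)
(10 - 91)*35 + B(106) = (10 - 91)*35 - 11*106 = -81*35 - 1166 = -2835 - 1166 = -4001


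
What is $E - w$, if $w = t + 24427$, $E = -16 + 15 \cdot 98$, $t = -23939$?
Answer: $966$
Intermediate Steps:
$E = 1454$ ($E = -16 + 1470 = 1454$)
$w = 488$ ($w = -23939 + 24427 = 488$)
$E - w = 1454 - 488 = 966$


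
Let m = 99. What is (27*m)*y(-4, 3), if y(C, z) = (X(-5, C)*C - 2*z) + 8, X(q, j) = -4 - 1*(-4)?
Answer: 5346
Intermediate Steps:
X(q, j) = 0 (X(q, j) = -4 + 4 = 0)
y(C, z) = 8 - 2*z (y(C, z) = (0*C - 2*z) + 8 = (0 - 2*z) + 8 = -2*z + 8 = 8 - 2*z)
(27*m)*y(-4, 3) = (27*99)*(8 - 2*3) = 2673*(8 - 6) = 2673*2 = 5346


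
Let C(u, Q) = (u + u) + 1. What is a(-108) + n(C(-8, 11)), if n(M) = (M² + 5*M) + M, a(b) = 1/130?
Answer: 17551/130 ≈ 135.01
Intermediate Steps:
a(b) = 1/130
C(u, Q) = 1 + 2*u (C(u, Q) = 2*u + 1 = 1 + 2*u)
n(M) = M² + 6*M
a(-108) + n(C(-8, 11)) = 1/130 + (1 + 2*(-8))*(6 + (1 + 2*(-8))) = 1/130 + (1 - 16)*(6 + (1 - 16)) = 1/130 - 15*(6 - 15) = 1/130 - 15*(-9) = 1/130 + 135 = 17551/130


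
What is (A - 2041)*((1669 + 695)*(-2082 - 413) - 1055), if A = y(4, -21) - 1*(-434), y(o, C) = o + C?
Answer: 9580357640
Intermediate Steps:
y(o, C) = C + o
A = 417 (A = (-21 + 4) - 1*(-434) = -17 + 434 = 417)
(A - 2041)*((1669 + 695)*(-2082 - 413) - 1055) = (417 - 2041)*((1669 + 695)*(-2082 - 413) - 1055) = -1624*(2364*(-2495) - 1055) = -1624*(-5898180 - 1055) = -1624*(-5899235) = 9580357640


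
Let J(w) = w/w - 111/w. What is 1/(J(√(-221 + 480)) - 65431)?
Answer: -50890/3329732663 + √259/9989197989 ≈ -1.5282e-5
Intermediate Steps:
J(w) = 1 - 111/w
1/(J(√(-221 + 480)) - 65431) = 1/((-111 + √(-221 + 480))/(√(-221 + 480)) - 65431) = 1/((-111 + √259)/(√259) - 65431) = 1/((√259/259)*(-111 + √259) - 65431) = 1/(√259*(-111 + √259)/259 - 65431) = 1/(-65431 + √259*(-111 + √259)/259)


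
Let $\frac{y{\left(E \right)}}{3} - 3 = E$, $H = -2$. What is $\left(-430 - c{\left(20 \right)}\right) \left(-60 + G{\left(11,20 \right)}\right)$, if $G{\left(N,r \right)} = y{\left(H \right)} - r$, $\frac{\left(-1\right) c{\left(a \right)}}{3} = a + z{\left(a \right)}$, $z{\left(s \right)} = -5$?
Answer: $29645$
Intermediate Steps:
$y{\left(E \right)} = 9 + 3 E$
$c{\left(a \right)} = 15 - 3 a$ ($c{\left(a \right)} = - 3 \left(a - 5\right) = - 3 \left(-5 + a\right) = 15 - 3 a$)
$G{\left(N,r \right)} = 3 - r$ ($G{\left(N,r \right)} = \left(9 + 3 \left(-2\right)\right) - r = \left(9 - 6\right) - r = 3 - r$)
$\left(-430 - c{\left(20 \right)}\right) \left(-60 + G{\left(11,20 \right)}\right) = \left(-430 - \left(15 - 60\right)\right) \left(-60 + \left(3 - 20\right)\right) = \left(-430 - -45\right) \left(-60 - 17\right) = \left(-430 + 45\right) \left(-77\right) = \left(-385\right) \left(-77\right) = 29645$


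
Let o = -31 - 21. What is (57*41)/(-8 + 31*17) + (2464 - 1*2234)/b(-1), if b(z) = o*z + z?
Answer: 79519/8823 ≈ 9.0127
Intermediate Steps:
o = -52
b(z) = -51*z (b(z) = -52*z + z = -51*z)
(57*41)/(-8 + 31*17) + (2464 - 1*2234)/b(-1) = (57*41)/(-8 + 31*17) + (2464 - 1*2234)/((-51*(-1))) = 2337/(-8 + 527) + (2464 - 2234)/51 = 2337/519 + 230*(1/51) = 2337*(1/519) + 230/51 = 779/173 + 230/51 = 79519/8823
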